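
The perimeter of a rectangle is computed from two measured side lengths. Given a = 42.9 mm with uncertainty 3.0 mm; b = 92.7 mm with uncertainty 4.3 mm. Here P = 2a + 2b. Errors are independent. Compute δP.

10.5 mm

Each term contributes (cᵢ δxᵢ)² to (δP)²:
  (2·δa)² = 36.0;  (2·δb)² = 74.0
δP = √(110) = 10.5 mm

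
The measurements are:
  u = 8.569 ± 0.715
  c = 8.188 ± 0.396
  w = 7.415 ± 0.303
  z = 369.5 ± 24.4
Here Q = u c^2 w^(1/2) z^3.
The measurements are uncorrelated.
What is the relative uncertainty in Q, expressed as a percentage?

23.7%

Since Q is a product/quotient, work with relative uncertainties:
  (1·δu/u)² = (1×0.0834)² = 0.00696;  (2·δc/c)² = (2×0.0484)² = 0.00936;  (½·δw/w)² = (0.5×0.0409)² = 0.000417;  (3·δz/z)² = (3×0.0660)² = 0.0392
δQ/Q = √(0.0560) = 0.237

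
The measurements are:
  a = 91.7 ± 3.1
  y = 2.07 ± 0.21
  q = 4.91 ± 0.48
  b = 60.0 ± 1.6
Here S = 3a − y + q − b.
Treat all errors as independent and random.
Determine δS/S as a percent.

For a sum/difference, combine absolute errors in quadrature:
  (3·δa)² = 86.5;  (δy)² = 0.0441;  (δq)² = 0.230;  (δb)² = 2.56
δS = √(89.3) = 9.45
S = 218, so δS/S = 9.45/218 = 0.0434.

4.34%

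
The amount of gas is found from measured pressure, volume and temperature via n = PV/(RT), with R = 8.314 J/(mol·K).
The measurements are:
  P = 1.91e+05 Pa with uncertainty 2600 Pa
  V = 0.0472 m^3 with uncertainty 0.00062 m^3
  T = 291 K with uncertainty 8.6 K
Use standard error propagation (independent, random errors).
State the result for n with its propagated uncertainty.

3.73 ± 0.131 mol

For a monomial n ∝ P, V, T^-1, fractional errors add in quadrature:
  (1·δP/P)² = (1×0.0136)² = 0.000185;  (1·δV/V)² = (1×0.0131)² = 0.000173;  (-1·δT/T)² = (-1×0.0296)² = 0.000873
δn/n = √(0.00123) = 0.0351
n = 3.73 mol, so δn = 0.0351 × 3.73 = 0.131 mol.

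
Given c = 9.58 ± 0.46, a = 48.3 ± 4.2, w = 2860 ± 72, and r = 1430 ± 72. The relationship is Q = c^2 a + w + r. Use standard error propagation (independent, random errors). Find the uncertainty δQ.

583

Let p = c^2·a = 4430. δp/p = √((2·δc/c)² + (1·δa/a)²) = √(0.00922 + 0.00756) = 0.130, so δp = 574.
Q = p + w + r: δQ = √(δp² + δw² + δr²) = √(3.3e+05 + 5180 + 5180) = 583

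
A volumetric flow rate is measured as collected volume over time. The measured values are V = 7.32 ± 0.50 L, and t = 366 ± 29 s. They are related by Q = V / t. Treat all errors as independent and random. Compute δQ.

Products/powers → add relative errors in quadrature, weighted by exponent:
  (1·δV/V)² = (1×0.0683)² = 0.00467;  (-1·δt/t)² = (-1×0.0792)² = 0.00628
δQ/Q = √(0.0109) = 0.105
Q = 0.0200 L/s, so δQ = 0.105 × 0.0200 = 0.00209 L/s.

0.00209 L/s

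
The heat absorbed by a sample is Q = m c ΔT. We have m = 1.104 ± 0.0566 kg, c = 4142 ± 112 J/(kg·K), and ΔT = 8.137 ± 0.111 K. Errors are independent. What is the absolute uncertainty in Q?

For a monomial Q ∝ m, c, ΔT, fractional errors add in quadrature:
  (1·δm/m)² = (1×0.0513)² = 0.00263;  (1·δc/c)² = (1×0.0270)² = 0.000731;  (1·δΔT/ΔT)² = (1×0.0136)² = 0.000186
δQ/Q = √(0.00355) = 0.0595
Q = 37210 J, so δQ = 0.0595 × 37210 = 2220 J.

2220 J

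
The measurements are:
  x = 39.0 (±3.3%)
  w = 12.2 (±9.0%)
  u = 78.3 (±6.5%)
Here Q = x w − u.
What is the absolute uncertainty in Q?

45.9

Let p = x·w = 476. δp/p = √((1·δx/x)² + (1·δw/w)²) = √(0.00109 + 0.00810) = 0.0959, so δp = 45.6.
Q = p − u: δQ = √(δp² + δu²) = √(2080 + 25.9) = 45.9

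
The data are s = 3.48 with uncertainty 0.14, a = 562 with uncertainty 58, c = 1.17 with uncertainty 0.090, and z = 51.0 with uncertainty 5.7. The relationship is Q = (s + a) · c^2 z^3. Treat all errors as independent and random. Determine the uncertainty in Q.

Let u = s + a = 565. δu = √(δs² + δa²) = √(0.0196 + 3360) = 58.0, so δu/u = 0.103.
Q is then a monomial in u, c, z:
δQ/Q = √((δu/u)² + (2·δc/c)² + (3·δz/z)²) = √(0.0105 + 0.0237 + 0.112) = 0.383
Q = 1.03e+08, so δQ = 0.383 × 1.03e+08 = 3.93e+07.

3.93e+07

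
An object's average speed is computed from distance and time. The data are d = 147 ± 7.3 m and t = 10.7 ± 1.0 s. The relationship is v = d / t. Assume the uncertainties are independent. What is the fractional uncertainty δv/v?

0.106

Each factor contributes (exponent × relative error)² to (δv/v)²:
  (1·δd/d)² = (1×0.0497)² = 0.00247;  (-1·δt/t)² = (-1×0.0935)² = 0.00873
δv/v = √(0.0112) = 0.106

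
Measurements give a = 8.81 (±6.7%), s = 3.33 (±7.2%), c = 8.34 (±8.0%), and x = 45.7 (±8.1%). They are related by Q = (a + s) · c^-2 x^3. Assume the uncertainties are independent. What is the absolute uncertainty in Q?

Let u = a + s = 12.1. δu = √(δa² + δs²) = √(0.348 + 0.0575) = 0.637, so δu/u = 0.0525.
Q is then a monomial in u, c, x:
δQ/Q = √((δu/u)² + (-2·δc/c)² + (3·δx/x)²) = √(0.00275 + 0.0256 + 0.0590) = 0.296
Q = 16700, so δQ = 0.296 × 16700 = 4920.

4920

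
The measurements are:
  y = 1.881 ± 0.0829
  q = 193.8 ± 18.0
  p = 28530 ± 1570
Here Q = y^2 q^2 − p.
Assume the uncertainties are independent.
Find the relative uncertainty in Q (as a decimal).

0.262

Let w = y^2·q^2 = 132900. δw/w = √((2·δy/y)² + (2·δq/q)²) = √(0.00777 + 0.0345) = 0.206, so δw = 27300.
Q = w − p: δQ = √(δw² + δp²) = √(7.47e+08 + 2.46e+06) = 27400
Q = 104400, so δQ/Q = 27400/104400 = 0.262.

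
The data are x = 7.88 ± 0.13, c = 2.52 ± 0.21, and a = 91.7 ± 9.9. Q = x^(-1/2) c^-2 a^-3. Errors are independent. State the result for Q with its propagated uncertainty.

Since Q is a product/quotient, work with relative uncertainties:
  (−½·δx/x)² = (-0.5×0.0165)² = 6.8e-05;  (-2·δc/c)² = (-2×0.0833)² = 0.0278;  (-3·δa/a)² = (-3×0.108)² = 0.105
δQ/Q = √(0.133) = 0.364
Q = 7.27e-08, so δQ = 0.364 × 7.27e-08 = 2.65e-08.

(7.27 ± 2.65) × 10^-8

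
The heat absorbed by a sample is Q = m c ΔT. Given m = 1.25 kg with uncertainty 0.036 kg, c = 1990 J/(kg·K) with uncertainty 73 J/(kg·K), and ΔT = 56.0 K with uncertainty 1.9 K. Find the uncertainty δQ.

8030 J

Products/powers → add relative errors in quadrature, weighted by exponent:
  (1·δm/m)² = (1×0.0288)² = 0.000829;  (1·δc/c)² = (1×0.0367)² = 0.00135;  (1·δΔT/ΔT)² = (1×0.0339)² = 0.00115
δQ/Q = √(0.00333) = 0.0577
Q = 1.39e+05 J, so δQ = 0.0577 × 1.39e+05 = 8030 J.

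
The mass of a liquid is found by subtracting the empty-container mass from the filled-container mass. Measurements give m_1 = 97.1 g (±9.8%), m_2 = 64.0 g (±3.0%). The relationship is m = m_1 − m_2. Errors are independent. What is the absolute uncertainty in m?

9.71 g

m is a linear combination, so absolute uncertainties add in quadrature:
  (δm_1)² = 90.6;  (δm_2)² = 3.69
δm = √(94.2) = 9.71 g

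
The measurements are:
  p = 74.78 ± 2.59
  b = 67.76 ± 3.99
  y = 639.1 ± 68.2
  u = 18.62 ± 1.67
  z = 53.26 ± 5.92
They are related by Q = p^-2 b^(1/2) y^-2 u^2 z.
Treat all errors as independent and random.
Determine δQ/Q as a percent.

30.9%

Products/powers → add relative errors in quadrature, weighted by exponent:
  (-2·δp/p)² = (-2×0.0346)² = 0.00480;  (½·δb/b)² = (0.5×0.0589)² = 0.000867;  (-2·δy/y)² = (-2×0.107)² = 0.0456;  (2·δu/u)² = (2×0.0897)² = 0.0322;  (1·δz/z)² = (1×0.111)² = 0.0124
δQ/Q = √(0.0957) = 0.309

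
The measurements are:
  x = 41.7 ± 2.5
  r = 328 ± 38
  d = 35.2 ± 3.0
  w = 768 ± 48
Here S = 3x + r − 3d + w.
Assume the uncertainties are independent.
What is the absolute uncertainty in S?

Each term contributes (cᵢ δxᵢ)² to (δS)²:
  (3·δx)² = 56.2;  (δr)² = 1440;  (3·δd)² = 81.0;  (δw)² = 2300
δS = √(3890) = 62.3

62.3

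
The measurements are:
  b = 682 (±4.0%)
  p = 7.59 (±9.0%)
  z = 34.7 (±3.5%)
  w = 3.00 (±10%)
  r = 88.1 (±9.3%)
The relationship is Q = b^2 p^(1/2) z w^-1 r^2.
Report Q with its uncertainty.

For a monomial Q ∝ b^2, p^(1/2), z, w^-1, r^2, fractional errors add in quadrature:
  (2·δb/b)² = (2×0.0400)² = 0.00640;  (½·δp/p)² = (0.5×0.0900)² = 0.00202;  (1·δz/z)² = (1×0.0350)² = 0.00123;  (-1·δw/w)² = (-1×0.100)² = 0.0100;  (2·δr/r)² = (2×0.0930)² = 0.0346
δQ/Q = √(0.0542) = 0.233
Q = 1.15e+11, so δQ = 0.233 × 1.15e+11 = 2.68e+10.

(1.15 ± 0.268) × 10^11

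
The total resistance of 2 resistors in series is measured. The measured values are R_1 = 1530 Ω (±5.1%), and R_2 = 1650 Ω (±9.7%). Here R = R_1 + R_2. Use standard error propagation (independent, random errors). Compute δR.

178 Ω

R is a linear combination, so absolute uncertainties add in quadrature:
  (δR_1)² = 6090;  (δR_2)² = 25600
δR = √(31700) = 178 Ω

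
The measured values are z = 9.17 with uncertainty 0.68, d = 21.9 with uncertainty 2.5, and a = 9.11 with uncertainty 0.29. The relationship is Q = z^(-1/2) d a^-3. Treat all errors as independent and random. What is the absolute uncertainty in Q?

0.00147

Each factor contributes (exponent × relative error)² to (δQ/Q)²:
  (−½·δz/z)² = (-0.5×0.0742)² = 0.00137;  (1·δd/d)² = (1×0.114)² = 0.0130;  (-3·δa/a)² = (-3×0.0318)² = 0.00912
δQ/Q = √(0.0235) = 0.153
Q = 0.00957, so δQ = 0.153 × 0.00957 = 0.00147.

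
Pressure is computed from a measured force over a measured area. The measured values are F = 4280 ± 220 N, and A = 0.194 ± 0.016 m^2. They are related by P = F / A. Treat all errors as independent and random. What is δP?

Products/powers → add relative errors in quadrature, weighted by exponent:
  (1·δF/F)² = (1×0.0514)² = 0.00264;  (-1·δA/A)² = (-1×0.0825)² = 0.00680
δP/P = √(0.00944) = 0.0972
P = 22100 Pa, so δP = 0.0972 × 22100 = 2140 Pa.

2140 Pa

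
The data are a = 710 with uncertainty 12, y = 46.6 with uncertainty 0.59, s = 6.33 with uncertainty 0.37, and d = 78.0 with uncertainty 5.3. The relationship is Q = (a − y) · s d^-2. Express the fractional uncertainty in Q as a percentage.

14.9%

Let u = a − y = 663. δu = √(δa² + δy²) = √(144 + 0.348) = 12.0, so δu/u = 0.0181.
Q is then a monomial in u, s, d:
δQ/Q = √((δu/u)² + (1·δs/s)² + (-2·δd/d)²) = √(0.000328 + 0.00342 + 0.0185) = 0.149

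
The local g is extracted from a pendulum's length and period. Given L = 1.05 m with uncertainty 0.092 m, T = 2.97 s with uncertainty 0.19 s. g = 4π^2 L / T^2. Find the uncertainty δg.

Relative error in a monomial: (δg/g)² = Σ (nᵢ · δxᵢ/xᵢ)².
  (1·δL/L)² = (1×0.0876)² = 0.00768;  (-2·δT/T)² = (-2×0.0640)² = 0.0164
δg/g = √(0.0240) = 0.155
g = 4.70 m/s^2, so δg = 0.155 × 4.70 = 0.729 m/s^2.

0.729 m/s^2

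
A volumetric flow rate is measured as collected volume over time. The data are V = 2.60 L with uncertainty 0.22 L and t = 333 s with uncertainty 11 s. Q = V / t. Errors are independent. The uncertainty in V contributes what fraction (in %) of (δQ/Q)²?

(δQ/Q)² = (1·δV/V)² + (-1·δt/t)²
  V term: (1×0.0846)² = 0.00716
  t term: (-1×0.0330)² = 0.00109
Total = 0.00825. Share from V = 0.00716/0.00825 = 0.868.

86.8%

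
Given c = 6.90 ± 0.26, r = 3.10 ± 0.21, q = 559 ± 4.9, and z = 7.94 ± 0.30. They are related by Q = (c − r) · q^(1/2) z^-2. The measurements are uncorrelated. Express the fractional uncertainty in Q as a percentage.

11.6%

Let u = c − r = 3.80. δu = √(δc² + δr²) = √(0.0676 + 0.0441) = 0.334, so δu/u = 0.0880.
Q is then a monomial in u, q, z:
δQ/Q = √((δu/u)² + (½·δq/q)² + (-2·δz/z)²) = √(0.00774 + 1.92e-05 + 0.00571) = 0.116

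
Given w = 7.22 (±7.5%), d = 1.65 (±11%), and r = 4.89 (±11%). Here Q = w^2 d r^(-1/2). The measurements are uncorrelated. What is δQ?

7.54

For a monomial Q ∝ w^2, d, r^(-1/2), fractional errors add in quadrature:
  (2·δw/w)² = (2×0.0750)² = 0.0225;  (1·δd/d)² = (1×0.110)² = 0.0121;  (−½·δr/r)² = (-0.5×0.110)² = 0.00302
δQ/Q = √(0.0376) = 0.194
Q = 38.9, so δQ = 0.194 × 38.9 = 7.54.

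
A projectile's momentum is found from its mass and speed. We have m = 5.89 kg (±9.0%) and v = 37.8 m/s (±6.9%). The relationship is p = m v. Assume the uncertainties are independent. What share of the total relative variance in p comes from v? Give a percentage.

37.0%

(δp/p)² = (1·δm/m)² + (1·δv/v)²
  m term: (1×0.0900)² = 0.00810
  v term: (1×0.0690)² = 0.00476
Total = 0.0129. Share from v = 0.00476/0.0129 = 0.370.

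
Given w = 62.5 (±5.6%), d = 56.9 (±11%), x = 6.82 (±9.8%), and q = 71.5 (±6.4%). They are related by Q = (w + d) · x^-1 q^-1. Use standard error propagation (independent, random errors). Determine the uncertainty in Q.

Let u = w + d = 119. δu = √(δw² + δd²) = √(12.2 + 39.2) = 7.17, so δu/u = 0.0601.
Q is then a monomial in u, x, q:
δQ/Q = √((δu/u)² + (-1·δx/x)² + (-1·δq/q)²) = √(0.00361 + 0.00960 + 0.00410) = 0.132
Q = 0.245, so δQ = 0.132 × 0.245 = 0.0322.

0.0322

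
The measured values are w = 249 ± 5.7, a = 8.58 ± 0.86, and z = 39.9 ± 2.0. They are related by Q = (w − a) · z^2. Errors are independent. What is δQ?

39500

Let u = w − a = 240. δu = √(δw² + δa²) = √(32.5 + 0.740) = 5.76, so δu/u = 0.0240.
Q is then a monomial in u, z:
δQ/Q = √((δu/u)² + (2·δz/z)²) = √(0.000575 + 0.0101) = 0.103
Q = 3.83e+05, so δQ = 0.103 × 3.83e+05 = 39500.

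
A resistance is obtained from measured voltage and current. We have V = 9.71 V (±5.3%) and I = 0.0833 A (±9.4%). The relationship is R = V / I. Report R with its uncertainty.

R is a product of powers, so relative uncertainties combine in quadrature:
  (1·δV/V)² = (1×0.0530)² = 0.00281;  (-1·δI/I)² = (-1×0.0940)² = 0.00884
δR/R = √(0.0116) = 0.108
R = 117 Ω, so δR = 0.108 × 117 = 12.6 Ω.

117 ± 12.6 Ω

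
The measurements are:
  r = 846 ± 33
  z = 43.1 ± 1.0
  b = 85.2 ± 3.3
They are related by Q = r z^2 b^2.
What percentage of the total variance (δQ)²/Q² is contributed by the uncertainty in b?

(δQ/Q)² = (1·δr/r)² + (2·δz/z)² + (2·δb/b)²
  r term: (1×0.0390)² = 0.00152
  z term: (2×0.0232)² = 0.00215
  b term: (2×0.0387)² = 0.00600
Total = 0.00968. Share from b = 0.00600/0.00968 = 0.620.

62.0%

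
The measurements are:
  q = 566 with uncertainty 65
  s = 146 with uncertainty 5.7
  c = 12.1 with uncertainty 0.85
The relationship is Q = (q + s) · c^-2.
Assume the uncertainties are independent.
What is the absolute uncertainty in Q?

Let u = q + s = 712. δu = √(δq² + δs²) = √(4220 + 32.5) = 65.2, so δu/u = 0.0916.
Q is then a monomial in u, c:
δQ/Q = √((δu/u)² + (-2·δc/c)²) = √(0.00840 + 0.0197) = 0.168
Q = 4.86, so δQ = 0.168 × 4.86 = 0.816.

0.816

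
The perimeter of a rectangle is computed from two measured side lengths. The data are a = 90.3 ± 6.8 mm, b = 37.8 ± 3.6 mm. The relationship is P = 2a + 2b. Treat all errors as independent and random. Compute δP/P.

Each term contributes (cᵢ δxᵢ)² to (δP)²:
  (2·δa)² = 185;  (2·δb)² = 51.8
δP = √(237) = 15.4 mm
P = 256 mm, so δP/P = 15.4/256 = 0.0601.

0.0601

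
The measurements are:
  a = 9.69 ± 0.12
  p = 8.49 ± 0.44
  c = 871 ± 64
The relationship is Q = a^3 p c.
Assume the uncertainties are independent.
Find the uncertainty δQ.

6.55e+05

Products/powers → add relative errors in quadrature, weighted by exponent:
  (3·δa/a)² = (3×0.0124)² = 0.00138;  (1·δp/p)² = (1×0.0518)² = 0.00269;  (1·δc/c)² = (1×0.0735)² = 0.00540
δQ/Q = √(0.00947) = 0.0973
Q = 6.73e+06, so δQ = 0.0973 × 6.73e+06 = 6.55e+05.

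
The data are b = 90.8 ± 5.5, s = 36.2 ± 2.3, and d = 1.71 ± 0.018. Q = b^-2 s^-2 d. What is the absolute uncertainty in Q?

Relative error in a monomial: (δQ/Q)² = Σ (nᵢ · δxᵢ/xᵢ)².
  (-2·δb/b)² = (-2×0.0606)² = 0.0147;  (-2·δs/s)² = (-2×0.0635)² = 0.0161;  (1·δd/d)² = (1×0.0105)² = 0.000111
δQ/Q = √(0.0309) = 0.176
Q = 1.58e-07, so δQ = 0.176 × 1.58e-07 = 2.78e-08.

2.78e-08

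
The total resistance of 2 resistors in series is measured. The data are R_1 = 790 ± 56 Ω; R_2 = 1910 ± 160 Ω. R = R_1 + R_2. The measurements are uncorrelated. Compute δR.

Absolute uncertainties add in quadrature for a linear combination:
  (δR_1)² = 3140;  (δR_2)² = 25600
δR = √(28700) = 170 Ω

170 Ω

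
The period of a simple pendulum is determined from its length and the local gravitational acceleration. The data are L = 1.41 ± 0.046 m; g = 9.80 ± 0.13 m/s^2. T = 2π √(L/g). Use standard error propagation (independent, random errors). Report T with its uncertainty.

Relative error in a monomial: (δT/T)² = Σ (nᵢ · δxᵢ/xᵢ)².
  (½·δL/L)² = (0.5×0.0326)² = 0.000266;  (−½·δg/g)² = (-0.5×0.0133)² = 4.4e-05
δT/T = √(0.000310) = 0.0176
T = 2.38 s, so δT = 0.0176 × 2.38 = 0.0420 s.

2.38 ± 0.0420 s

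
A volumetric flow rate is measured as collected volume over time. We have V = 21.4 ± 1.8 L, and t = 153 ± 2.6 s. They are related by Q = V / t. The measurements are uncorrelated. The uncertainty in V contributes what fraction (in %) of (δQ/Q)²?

96.1%

(δQ/Q)² = (1·δV/V)² + (-1·δt/t)²
  V term: (1×0.0841)² = 0.00707
  t term: (-1×0.0170)² = 0.000289
Total = 0.00736. Share from V = 0.00707/0.00736 = 0.961.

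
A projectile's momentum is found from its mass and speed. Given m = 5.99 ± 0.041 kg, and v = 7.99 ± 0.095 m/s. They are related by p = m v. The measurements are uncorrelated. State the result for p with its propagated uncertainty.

Since p is a product/quotient, work with relative uncertainties:
  (1·δm/m)² = (1×0.00684)² = 4.69e-05;  (1·δv/v)² = (1×0.0119)² = 0.000141
δp/p = √(0.000188) = 0.0137
p = 47.9 kg·m/s, so δp = 0.0137 × 47.9 = 0.657 kg·m/s.

47.9 ± 0.657 kg·m/s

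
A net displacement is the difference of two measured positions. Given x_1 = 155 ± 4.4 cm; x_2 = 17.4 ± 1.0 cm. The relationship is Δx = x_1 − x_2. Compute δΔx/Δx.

Absolute uncertainties add in quadrature for a linear combination:
  (δx_1)² = 19.4;  (δx_2)² = 1.00
δΔx = √(20.4) = 4.51 cm
Δx = 138 cm, so δΔx/Δx = 4.51/138 = 0.0328.

0.0328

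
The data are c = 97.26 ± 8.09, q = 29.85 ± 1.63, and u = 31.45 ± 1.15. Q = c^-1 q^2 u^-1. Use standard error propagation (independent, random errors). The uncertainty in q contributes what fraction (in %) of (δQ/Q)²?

(δQ/Q)² = (-1·δc/c)² + (2·δq/q)² + (-1·δu/u)²
  c term: (-1×0.0832)² = 0.00692
  q term: (2×0.0546)² = 0.0119
  u term: (-1×0.0366)² = 0.00134
Total = 0.0202. Share from q = 0.0119/0.0202 = 0.591.

59.1%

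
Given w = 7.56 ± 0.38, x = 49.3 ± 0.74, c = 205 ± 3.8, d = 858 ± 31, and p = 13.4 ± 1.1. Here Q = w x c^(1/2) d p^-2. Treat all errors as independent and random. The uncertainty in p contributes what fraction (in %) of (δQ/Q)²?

86.7%

(δQ/Q)² = (1·δw/w)² + (1·δx/x)² + (½·δc/c)² + (1·δd/d)² + (-2·δp/p)²
  w term: (1×0.0503)² = 0.00253
  x term: (1×0.0150)² = 0.000225
  c term: (0.5×0.0185)² = 8.59e-05
  d term: (1×0.0361)² = 0.00131
  p term: (-2×0.0821)² = 0.0270
Total = 0.0311. Share from p = 0.0270/0.0311 = 0.867.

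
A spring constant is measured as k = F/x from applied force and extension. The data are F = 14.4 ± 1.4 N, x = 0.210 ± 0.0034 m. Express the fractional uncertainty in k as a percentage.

k is a product of powers, so relative uncertainties combine in quadrature:
  (1·δF/F)² = (1×0.0972)² = 0.00945;  (-1·δx/x)² = (-1×0.0162)² = 0.000262
δk/k = √(0.00971) = 0.0986

9.86%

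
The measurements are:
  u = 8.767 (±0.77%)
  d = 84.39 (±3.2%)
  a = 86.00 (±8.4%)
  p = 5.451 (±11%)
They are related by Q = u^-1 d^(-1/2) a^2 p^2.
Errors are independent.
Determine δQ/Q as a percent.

27.7%

Since Q is a product/quotient, work with relative uncertainties:
  (-1·δu/u)² = (-1×0.00770)² = 5.93e-05;  (−½·δd/d)² = (-0.5×0.0320)² = 0.000256;  (2·δa/a)² = (2×0.0840)² = 0.0282;  (2·δp/p)² = (2×0.110)² = 0.0484
δQ/Q = √(0.0769) = 0.277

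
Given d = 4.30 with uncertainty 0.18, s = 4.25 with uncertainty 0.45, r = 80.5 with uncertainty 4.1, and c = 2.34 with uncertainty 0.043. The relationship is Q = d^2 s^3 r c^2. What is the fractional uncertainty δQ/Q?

Relative error in a monomial: (δQ/Q)² = Σ (nᵢ · δxᵢ/xᵢ)².
  (2·δd/d)² = (2×0.0419)² = 0.00701;  (3·δs/s)² = (3×0.106)² = 0.101;  (1·δr/r)² = (1×0.0509)² = 0.00259;  (2·δc/c)² = (2×0.0184)² = 0.00135
δQ/Q = √(0.112) = 0.334

0.334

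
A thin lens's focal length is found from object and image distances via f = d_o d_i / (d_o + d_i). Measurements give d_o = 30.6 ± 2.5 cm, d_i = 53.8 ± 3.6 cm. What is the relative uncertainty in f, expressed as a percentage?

5.75%

∂f/∂d_o = (d_i/(d_o+d_i))² = 0.406;  ∂f/∂d_i = (d_o/(d_o+d_i))² = 0.131
δf = √((∂f/∂d_o · δd_o)² + (∂f/∂d_i · δd_i)²) = √(1.03 + 0.224) = 1.12 cm
f = 19.5 cm, so δf/f = 1.12/19.5 = 0.0575.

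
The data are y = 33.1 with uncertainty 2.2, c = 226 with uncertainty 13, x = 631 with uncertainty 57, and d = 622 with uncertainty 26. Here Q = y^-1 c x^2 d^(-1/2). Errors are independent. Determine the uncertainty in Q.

22000

Since Q is a product/quotient, work with relative uncertainties:
  (-1·δy/y)² = (-1×0.0665)² = 0.00442;  (1·δc/c)² = (1×0.0575)² = 0.00331;  (2·δx/x)² = (2×0.0903)² = 0.0326;  (−½·δd/d)² = (-0.5×0.0418)² = 0.000437
δQ/Q = √(0.0408) = 0.202
Q = 1.09e+05, so δQ = 0.202 × 1.09e+05 = 22000.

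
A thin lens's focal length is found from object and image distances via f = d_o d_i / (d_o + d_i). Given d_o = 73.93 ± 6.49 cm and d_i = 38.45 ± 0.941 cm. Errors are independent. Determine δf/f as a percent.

3.41%

∂f/∂d_o = (d_i/(d_o+d_i))² = 0.117;  ∂f/∂d_i = (d_o/(d_o+d_i))² = 0.433
δf = √((∂f/∂d_o · δd_o)² + (∂f/∂d_i · δd_i)²) = √(0.577 + 0.166) = 0.862 cm
f = 25.29 cm, so δf/f = 0.862/25.29 = 0.0341.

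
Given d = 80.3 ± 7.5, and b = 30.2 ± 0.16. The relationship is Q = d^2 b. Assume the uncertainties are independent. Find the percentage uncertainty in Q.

18.7%

For a monomial Q ∝ d^2, b, fractional errors add in quadrature:
  (2·δd/d)² = (2×0.0934)² = 0.0349;  (1·δb/b)² = (1×0.00530)² = 2.81e-05
δQ/Q = √(0.0349) = 0.187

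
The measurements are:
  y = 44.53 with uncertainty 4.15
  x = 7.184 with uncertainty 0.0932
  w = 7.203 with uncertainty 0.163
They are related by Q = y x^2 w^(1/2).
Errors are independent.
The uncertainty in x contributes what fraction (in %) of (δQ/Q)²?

7.10%

(δQ/Q)² = (1·δy/y)² + (2·δx/x)² + (½·δw/w)²
  y term: (1×0.0932)² = 0.00869
  x term: (2×0.0130)² = 0.000673
  w term: (0.5×0.0226)² = 0.000128
Total = 0.00949. Share from x = 0.000673/0.00949 = 0.0710.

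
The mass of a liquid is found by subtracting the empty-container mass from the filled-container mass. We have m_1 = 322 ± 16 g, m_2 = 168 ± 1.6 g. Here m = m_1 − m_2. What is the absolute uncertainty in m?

For a sum/difference, combine absolute errors in quadrature:
  (δm_1)² = 256;  (δm_2)² = 2.56
δm = √(259) = 16.1 g

16.1 g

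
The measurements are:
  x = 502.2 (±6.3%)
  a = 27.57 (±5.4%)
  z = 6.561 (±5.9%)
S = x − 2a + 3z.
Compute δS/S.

Sums and differences: (δS)² = Σ (cᵢ δxᵢ)².
  (δx)² = 1000;  (2·δa)² = 8.87;  (3·δz)² = 1.35
δS = √(1010) = 31.8
S = 466.7, so δS/S = 31.8/466.7 = 0.0681.

0.0681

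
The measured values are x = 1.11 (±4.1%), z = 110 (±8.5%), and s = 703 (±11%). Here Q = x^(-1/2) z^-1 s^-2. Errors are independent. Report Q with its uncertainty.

Relative error in a monomial: (δQ/Q)² = Σ (nᵢ · δxᵢ/xᵢ)².
  (−½·δx/x)² = (-0.5×0.0410)² = 0.000420;  (-1·δz/z)² = (-1×0.0850)² = 0.00723;  (-2·δs/s)² = (-2×0.110)² = 0.0484
δQ/Q = √(0.0560) = 0.237
Q = 1.75e-08, so δQ = 0.237 × 1.75e-08 = 4.13e-09.

(1.75 ± 0.413) × 10^-8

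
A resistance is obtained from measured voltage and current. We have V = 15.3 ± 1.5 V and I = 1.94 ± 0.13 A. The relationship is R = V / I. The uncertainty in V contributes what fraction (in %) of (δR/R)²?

(δR/R)² = (1·δV/V)² + (-1·δI/I)²
  V term: (1×0.0980)² = 0.00961
  I term: (-1×0.0670)² = 0.00449
Total = 0.0141. Share from V = 0.00961/0.0141 = 0.682.

68.2%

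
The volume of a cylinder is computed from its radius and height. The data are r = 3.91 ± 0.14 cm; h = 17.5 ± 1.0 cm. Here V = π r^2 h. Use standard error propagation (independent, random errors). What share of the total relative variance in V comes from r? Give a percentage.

61.1%

(δV/V)² = (2·δr/r)² + (1·δh/h)²
  r term: (2×0.0358)² = 0.00513
  h term: (1×0.0571)² = 0.00327
Total = 0.00839. Share from r = 0.00513/0.00839 = 0.611.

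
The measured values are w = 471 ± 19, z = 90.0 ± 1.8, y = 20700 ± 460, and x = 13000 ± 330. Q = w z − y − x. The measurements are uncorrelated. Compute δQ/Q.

Let p = w·z = 42400. δp/p = √((1·δw/w)² + (1·δz/z)²) = √(0.00163 + 0.000400) = 0.0450, so δp = 1910.
Q = p − y − x: δQ = √(δp² + δy² + δx²) = √(3.64e+06 + 2.12e+05 + 1.09e+05) = 1990
Q = 8690, so δQ/Q = 1990/8690 = 0.229.

0.229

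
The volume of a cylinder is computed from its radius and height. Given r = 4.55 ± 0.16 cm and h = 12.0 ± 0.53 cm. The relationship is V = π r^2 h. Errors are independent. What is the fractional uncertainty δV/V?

0.0830

Since V is a product/quotient, work with relative uncertainties:
  (2·δr/r)² = (2×0.0352)² = 0.00495;  (1·δh/h)² = (1×0.0442)² = 0.00195
δV/V = √(0.00690) = 0.0830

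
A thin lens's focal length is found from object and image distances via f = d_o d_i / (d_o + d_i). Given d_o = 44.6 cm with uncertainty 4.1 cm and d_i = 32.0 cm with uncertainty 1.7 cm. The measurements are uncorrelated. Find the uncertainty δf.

0.919 cm

∂f/∂d_o = (d_i/(d_o+d_i))² = 0.175;  ∂f/∂d_i = (d_o/(d_o+d_i))² = 0.339
δf = √((∂f/∂d_o · δd_o)² + (∂f/∂d_i · δd_i)²) = √(0.512 + 0.332) = 0.919 cm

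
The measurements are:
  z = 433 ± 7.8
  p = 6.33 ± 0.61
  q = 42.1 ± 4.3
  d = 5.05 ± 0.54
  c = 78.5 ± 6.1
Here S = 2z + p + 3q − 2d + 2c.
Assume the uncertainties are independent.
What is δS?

23.7

S is a linear combination, so absolute uncertainties add in quadrature:
  (2·δz)² = 243;  (δp)² = 0.372;  (3·δq)² = 166;  (2·δd)² = 1.17;  (2·δc)² = 149
δS = √(560) = 23.7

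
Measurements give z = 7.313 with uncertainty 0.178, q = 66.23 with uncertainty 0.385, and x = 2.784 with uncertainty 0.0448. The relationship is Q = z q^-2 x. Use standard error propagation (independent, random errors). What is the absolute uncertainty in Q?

For a monomial Q ∝ z, q^-2, x, fractional errors add in quadrature:
  (1·δz/z)² = (1×0.0243)² = 0.000592;  (-2·δq/q)² = (-2×0.00581)² = 0.000135;  (1·δx/x)² = (1×0.0161)² = 0.000259
δQ/Q = √(0.000987) = 0.0314
Q = 0.004641, so δQ = 0.0314 × 0.004641 = 0.000146.

0.000146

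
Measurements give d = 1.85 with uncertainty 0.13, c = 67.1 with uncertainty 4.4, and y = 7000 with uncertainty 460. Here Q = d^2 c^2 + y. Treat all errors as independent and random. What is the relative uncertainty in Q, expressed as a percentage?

Let p = d^2·c^2 = 15400. δp/p = √((2·δd/d)² + (2·δc/c)²) = √(0.0198 + 0.0172) = 0.192, so δp = 2960.
Q = p + y: δQ = √(δp² + δy²) = √(8.77e+06 + 2.12e+05) = 3000
Q = 22400, so δQ/Q = 3000/22400 = 0.134.

13.4%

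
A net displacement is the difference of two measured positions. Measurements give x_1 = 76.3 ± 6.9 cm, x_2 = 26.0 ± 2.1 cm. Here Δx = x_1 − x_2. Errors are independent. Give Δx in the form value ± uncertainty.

50.3 ± 7.21 cm

Sums and differences: (δΔx)² = Σ (cᵢ δxᵢ)².
  (δx_1)² = 47.6;  (δx_2)² = 4.41
δΔx = √(52.0) = 7.21 cm
Δx = 50.3 cm.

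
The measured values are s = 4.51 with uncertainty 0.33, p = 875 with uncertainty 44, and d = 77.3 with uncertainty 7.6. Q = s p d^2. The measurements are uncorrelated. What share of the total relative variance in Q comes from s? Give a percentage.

(δQ/Q)² = (1·δs/s)² + (1·δp/p)² + (2·δd/d)²
  s term: (1×0.0732)² = 0.00535
  p term: (1×0.0503)² = 0.00253
  d term: (2×0.0983)² = 0.0387
Total = 0.0465. Share from s = 0.00535/0.0465 = 0.115.

11.5%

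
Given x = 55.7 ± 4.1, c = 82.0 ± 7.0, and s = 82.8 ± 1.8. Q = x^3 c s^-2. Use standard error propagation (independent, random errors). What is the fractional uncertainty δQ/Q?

0.241

Since Q is a product/quotient, work with relative uncertainties:
  (3·δx/x)² = (3×0.0736)² = 0.0488;  (1·δc/c)² = (1×0.0854)² = 0.00729;  (-2·δs/s)² = (-2×0.0217)² = 0.00189
δQ/Q = √(0.0579) = 0.241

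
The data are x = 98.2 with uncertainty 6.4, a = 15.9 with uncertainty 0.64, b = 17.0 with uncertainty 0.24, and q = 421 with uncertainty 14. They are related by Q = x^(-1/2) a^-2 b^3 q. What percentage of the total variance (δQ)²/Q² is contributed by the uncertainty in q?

(δQ/Q)² = (−½·δx/x)² + (-2·δa/a)² + (3·δb/b)² + (1·δq/q)²
  x term: (-0.5×0.0652)² = 0.00106
  a term: (-2×0.0403)² = 0.00648
  b term: (3×0.0141)² = 0.00179
  q term: (1×0.0333)² = 0.00111
Total = 0.0104. Share from q = 0.00111/0.0104 = 0.106.

10.6%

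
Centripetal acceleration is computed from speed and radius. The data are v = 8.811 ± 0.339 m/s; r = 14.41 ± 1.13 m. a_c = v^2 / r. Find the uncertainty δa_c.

Relative error in a monomial: (δa_c/a_c)² = Σ (nᵢ · δxᵢ/xᵢ)².
  (2·δv/v)² = (2×0.0385)² = 0.00592;  (-1·δr/r)² = (-1×0.0784)² = 0.00615
δa_c/a_c = √(0.0121) = 0.110
a_c = 5.387 m/s^2, so δa_c = 0.110 × 5.387 = 0.592 m/s^2.

0.592 m/s^2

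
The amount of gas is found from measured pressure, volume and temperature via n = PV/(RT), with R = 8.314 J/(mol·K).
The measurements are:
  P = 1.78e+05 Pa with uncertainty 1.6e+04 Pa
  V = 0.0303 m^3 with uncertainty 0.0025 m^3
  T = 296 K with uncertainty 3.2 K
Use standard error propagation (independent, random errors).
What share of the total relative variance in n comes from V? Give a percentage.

(δn/n)² = (1·δP/P)² + (1·δV/V)² + (-1·δT/T)²
  P term: (1×0.0899)² = 0.00808
  V term: (1×0.0825)² = 0.00681
  T term: (-1×0.0108)² = 0.000117
Total = 0.0150. Share from V = 0.00681/0.0150 = 0.454.

45.4%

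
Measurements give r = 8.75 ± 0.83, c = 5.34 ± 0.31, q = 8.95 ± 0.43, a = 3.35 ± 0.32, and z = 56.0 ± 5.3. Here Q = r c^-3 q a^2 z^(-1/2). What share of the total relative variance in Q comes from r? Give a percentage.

(δQ/Q)² = (1·δr/r)² + (-3·δc/c)² + (1·δq/q)² + (2·δa/a)² + (−½·δz/z)²
  r term: (1×0.0949)² = 0.00900
  c term: (-3×0.0581)² = 0.0303
  q term: (1×0.0480)² = 0.00231
  a term: (2×0.0955)² = 0.0365
  z term: (-0.5×0.0946)² = 0.00224
Total = 0.0804. Share from r = 0.00900/0.0804 = 0.112.

11.2%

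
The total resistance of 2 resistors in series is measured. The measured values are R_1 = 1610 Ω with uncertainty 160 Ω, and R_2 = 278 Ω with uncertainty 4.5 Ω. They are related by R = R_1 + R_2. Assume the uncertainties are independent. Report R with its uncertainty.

1890 ± 160 Ω

For a sum/difference, combine absolute errors in quadrature:
  (δR_1)² = 25600;  (δR_2)² = 20.2
δR = √(25600) = 160 Ω
R = 1890 Ω.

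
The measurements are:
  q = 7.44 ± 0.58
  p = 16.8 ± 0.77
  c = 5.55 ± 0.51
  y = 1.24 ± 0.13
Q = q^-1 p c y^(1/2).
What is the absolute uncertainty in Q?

Since Q is a product/quotient, work with relative uncertainties:
  (-1·δq/q)² = (-1×0.0780)² = 0.00608;  (1·δp/p)² = (1×0.0458)² = 0.00210;  (1·δc/c)² = (1×0.0919)² = 0.00844;  (½·δy/y)² = (0.5×0.105)² = 0.00275
δQ/Q = √(0.0194) = 0.139
Q = 14.0, so δQ = 0.139 × 14.0 = 1.94.

1.94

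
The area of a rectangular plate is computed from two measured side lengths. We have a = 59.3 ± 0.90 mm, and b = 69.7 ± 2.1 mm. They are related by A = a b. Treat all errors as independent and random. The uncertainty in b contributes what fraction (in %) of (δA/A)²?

(δA/A)² = (1·δa/a)² + (1·δb/b)²
  a term: (1×0.0152)² = 0.000230
  b term: (1×0.0301)² = 0.000908
Total = 0.00114. Share from b = 0.000908/0.00114 = 0.798.

79.8%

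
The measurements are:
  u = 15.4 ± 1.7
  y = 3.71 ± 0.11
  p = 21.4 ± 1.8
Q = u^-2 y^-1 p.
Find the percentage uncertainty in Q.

Products/powers → add relative errors in quadrature, weighted by exponent:
  (-2·δu/u)² = (-2×0.110)² = 0.0487;  (-1·δy/y)² = (-1×0.0296)² = 0.000879;  (1·δp/p)² = (1×0.0841)² = 0.00707
δQ/Q = √(0.0567) = 0.238

23.8%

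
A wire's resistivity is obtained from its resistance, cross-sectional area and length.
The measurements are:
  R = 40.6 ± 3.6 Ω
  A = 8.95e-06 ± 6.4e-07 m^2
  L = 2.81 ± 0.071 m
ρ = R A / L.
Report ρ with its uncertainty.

ρ is a product of powers, so relative uncertainties combine in quadrature:
  (1·δR/R)² = (1×0.0887)² = 0.00786;  (1·δA/A)² = (1×0.0715)² = 0.00511;  (-1·δL/L)² = (-1×0.0253)² = 0.000638
δρ/ρ = √(0.0136) = 0.117
ρ = 0.000129 Ω·m, so δρ = 0.117 × 0.000129 = 1.51e-05 Ω·m.

(1.29 ± 0.151) × 10^-4 Ω·m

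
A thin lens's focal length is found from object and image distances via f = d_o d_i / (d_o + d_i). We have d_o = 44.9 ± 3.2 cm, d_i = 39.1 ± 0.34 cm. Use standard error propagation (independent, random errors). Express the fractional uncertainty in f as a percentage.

3.35%

∂f/∂d_o = (d_i/(d_o+d_i))² = 0.217;  ∂f/∂d_i = (d_o/(d_o+d_i))² = 0.286
δf = √((∂f/∂d_o · δd_o)² + (∂f/∂d_i · δd_i)²) = √(0.481 + 0.00944) = 0.700 cm
f = 20.9 cm, so δf/f = 0.700/20.9 = 0.0335.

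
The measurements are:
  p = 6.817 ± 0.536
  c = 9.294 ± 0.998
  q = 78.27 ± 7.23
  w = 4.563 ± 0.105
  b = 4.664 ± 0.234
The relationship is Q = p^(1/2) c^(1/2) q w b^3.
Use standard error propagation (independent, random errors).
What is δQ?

Since Q is a product/quotient, work with relative uncertainties:
  (½·δp/p)² = (0.5×0.0786)² = 0.00155;  (½·δc/c)² = (0.5×0.107)² = 0.00288;  (1·δq/q)² = (1×0.0924)² = 0.00853;  (1·δw/w)² = (1×0.0230)² = 0.000530;  (3·δb/b)² = (3×0.0502)² = 0.0227
δQ/Q = √(0.0361) = 0.190
Q = 288400, so δQ = 0.190 × 288400 = 54800.

54800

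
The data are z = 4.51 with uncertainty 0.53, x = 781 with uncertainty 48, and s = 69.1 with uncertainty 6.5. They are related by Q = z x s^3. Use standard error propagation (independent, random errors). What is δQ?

3.62e+08

Since Q is a product/quotient, work with relative uncertainties:
  (1·δz/z)² = (1×0.118)² = 0.0138;  (1·δx/x)² = (1×0.0615)² = 0.00378;  (3·δs/s)² = (3×0.0941)² = 0.0796
δQ/Q = √(0.0972) = 0.312
Q = 1.16e+09, so δQ = 0.312 × 1.16e+09 = 3.62e+08.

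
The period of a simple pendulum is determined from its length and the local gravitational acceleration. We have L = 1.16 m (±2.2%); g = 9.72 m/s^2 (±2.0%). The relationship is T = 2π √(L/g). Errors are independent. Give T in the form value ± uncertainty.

For a monomial T ∝ L^(1/2), g^(-1/2), fractional errors add in quadrature:
  (½·δL/L)² = (0.5×0.0220)² = 0.000121;  (−½·δg/g)² = (-0.5×0.0200)² = 0.000100
δT/T = √(0.000221) = 0.0149
T = 2.17 s, so δT = 0.0149 × 2.17 = 0.0323 s.

2.17 ± 0.0323 s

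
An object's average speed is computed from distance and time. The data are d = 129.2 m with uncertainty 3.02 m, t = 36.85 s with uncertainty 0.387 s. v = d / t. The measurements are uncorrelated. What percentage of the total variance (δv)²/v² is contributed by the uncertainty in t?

(δv/v)² = (1·δd/d)² + (-1·δt/t)²
  d term: (1×0.0234)² = 0.000546
  t term: (-1×0.0105)² = 0.000110
Total = 0.000657. Share from t = 0.000110/0.000657 = 0.168.

16.8%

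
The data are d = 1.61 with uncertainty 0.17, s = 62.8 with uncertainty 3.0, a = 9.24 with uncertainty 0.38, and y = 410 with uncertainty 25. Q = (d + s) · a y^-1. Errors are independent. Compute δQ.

0.126

Let u = d + s = 64.4. δu = √(δd² + δs²) = √(0.0289 + 9.00) = 3.00, so δu/u = 0.0467.
Q is then a monomial in u, a, y:
δQ/Q = √((δu/u)² + (1·δa/a)² + (-1·δy/y)²) = √(0.00218 + 0.00169 + 0.00372) = 0.0871
Q = 1.45, so δQ = 0.0871 × 1.45 = 0.126.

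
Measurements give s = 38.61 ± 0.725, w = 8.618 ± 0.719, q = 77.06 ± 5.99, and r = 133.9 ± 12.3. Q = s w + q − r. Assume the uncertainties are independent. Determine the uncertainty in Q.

31.6

Let p = s·w = 332.7. δp/p = √((1·δs/s)² + (1·δw/w)²) = √(0.000353 + 0.00696) = 0.0855, so δp = 28.5.
Q = p + q − r: δQ = √(δp² + δq² + δr²) = √(810 + 35.9 + 151) = 31.6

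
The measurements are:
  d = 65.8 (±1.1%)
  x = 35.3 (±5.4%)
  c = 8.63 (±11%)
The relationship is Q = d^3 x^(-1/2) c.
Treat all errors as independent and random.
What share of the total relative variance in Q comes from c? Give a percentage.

(δQ/Q)² = (3·δd/d)² + (−½·δx/x)² + (1·δc/c)²
  d term: (3×0.0110)² = 0.00109
  x term: (-0.5×0.0540)² = 0.000729
  c term: (1×0.110)² = 0.0121
Total = 0.0139. Share from c = 0.0121/0.0139 = 0.869.

86.9%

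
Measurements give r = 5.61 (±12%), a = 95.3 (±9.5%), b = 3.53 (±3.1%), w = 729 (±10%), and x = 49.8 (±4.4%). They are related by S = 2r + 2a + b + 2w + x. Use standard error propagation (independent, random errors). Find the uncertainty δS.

Sums and differences: (δS)² = Σ (cᵢ δxᵢ)².
  (2·δr)² = 1.81;  (2·δa)² = 328;  (δb)² = 0.0120;  (2·δw)² = 21300;  (δx)² = 4.80
δS = √(21600) = 147

147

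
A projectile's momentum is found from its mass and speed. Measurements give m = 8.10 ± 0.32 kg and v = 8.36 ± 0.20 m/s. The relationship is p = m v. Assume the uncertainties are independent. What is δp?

Products/powers → add relative errors in quadrature, weighted by exponent:
  (1·δm/m)² = (1×0.0395)² = 0.00156;  (1·δv/v)² = (1×0.0239)² = 0.000572
δp/p = √(0.00213) = 0.0462
p = 67.7 kg·m/s, so δp = 0.0462 × 67.7 = 3.13 kg·m/s.

3.13 kg·m/s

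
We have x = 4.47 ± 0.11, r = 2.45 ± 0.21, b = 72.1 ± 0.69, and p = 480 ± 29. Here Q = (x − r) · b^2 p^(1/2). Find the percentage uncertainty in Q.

Let u = x − r = 2.02. δu = √(δx² + δr²) = √(0.0121 + 0.0441) = 0.237, so δu/u = 0.117.
Q is then a monomial in u, b, p:
δQ/Q = √((δu/u)² + (2·δb/b)² + (½·δp/p)²) = √(0.0138 + 0.000366 + 0.000913) = 0.123

12.3%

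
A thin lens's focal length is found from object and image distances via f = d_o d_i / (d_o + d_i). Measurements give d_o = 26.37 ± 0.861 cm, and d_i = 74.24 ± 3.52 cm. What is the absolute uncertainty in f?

∂f/∂d_o = (d_i/(d_o+d_i))² = 0.544;  ∂f/∂d_i = (d_o/(d_o+d_i))² = 0.0687
δf = √((∂f/∂d_o · δd_o)² + (∂f/∂d_i · δd_i)²) = √(0.220 + 0.0585) = 0.528 cm

0.528 cm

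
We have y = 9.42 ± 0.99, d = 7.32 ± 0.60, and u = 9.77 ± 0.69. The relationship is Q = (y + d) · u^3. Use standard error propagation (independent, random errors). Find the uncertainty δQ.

Let w = y + d = 16.7. δw = √(δy² + δd²) = √(0.980 + 0.360) = 1.16, so δw/w = 0.0692.
Q is then a monomial in w, u:
δQ/Q = √((δw/w)² + (3·δu/u)²) = √(0.00478 + 0.0449) = 0.223
Q = 15600, so δQ = 0.223 × 15600 = 3480.

3480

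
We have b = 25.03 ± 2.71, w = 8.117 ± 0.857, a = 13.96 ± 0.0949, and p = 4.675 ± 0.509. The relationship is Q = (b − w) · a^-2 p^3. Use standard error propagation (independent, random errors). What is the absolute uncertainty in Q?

3.26

Let u = b − w = 16.91. δu = √(δb² + δw²) = √(7.34 + 0.734) = 2.84, so δu/u = 0.168.
Q is then a monomial in u, a, p:
δQ/Q = √((δu/u)² + (-2·δa/a)² + (3·δp/p)²) = √(0.0282 + 0.000185 + 0.107) = 0.368
Q = 8.867, so δQ = 0.368 × 8.867 = 3.26.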